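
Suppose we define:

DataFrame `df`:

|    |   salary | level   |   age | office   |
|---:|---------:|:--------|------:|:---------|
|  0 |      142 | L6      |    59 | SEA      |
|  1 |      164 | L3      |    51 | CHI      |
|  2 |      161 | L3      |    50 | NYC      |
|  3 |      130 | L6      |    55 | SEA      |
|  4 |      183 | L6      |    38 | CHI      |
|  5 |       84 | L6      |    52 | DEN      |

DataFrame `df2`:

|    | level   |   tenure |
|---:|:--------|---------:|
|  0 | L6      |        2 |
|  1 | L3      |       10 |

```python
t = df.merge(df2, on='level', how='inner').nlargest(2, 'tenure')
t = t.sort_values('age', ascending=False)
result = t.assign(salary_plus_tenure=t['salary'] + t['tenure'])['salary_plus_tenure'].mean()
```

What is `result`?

172.5

merge on 'level' (how='inner') → 6 rows:
   salary level  age office  tenure
0     142    L6   59    SEA       2
1     164    L3   51    CHI      10
2     161    L3   50    NYC      10
3     130    L6   55    SEA       2
4     183    L6   38    CHI       2
5      84    L6   52    DEN       2
take 2 rows with largest tenure:
   salary level  age office  tenure
1     164    L3   51    CHI      10
2     161    L3   50    NYC      10
sort by age descending:
   salary level  age office  tenure
1     164    L3   51    CHI      10
2     161    L3   50    NYC      10
add column salary_plus_tenure = t['salary'] + t['tenure']:
   salary level  age office  tenure  salary_plus_tenure
1     164    L3   51    CHI      10                 174
2     161    L3   50    NYC      10                 171
So mean() = 172.5.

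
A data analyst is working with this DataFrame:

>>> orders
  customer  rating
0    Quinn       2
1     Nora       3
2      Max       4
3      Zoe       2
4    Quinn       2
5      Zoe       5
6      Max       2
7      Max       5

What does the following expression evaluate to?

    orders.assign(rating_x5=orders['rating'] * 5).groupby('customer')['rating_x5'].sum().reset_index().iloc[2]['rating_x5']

20

add column rating_x5 = orders['rating'] * 5:
  customer  rating  rating_x5
0    Quinn       2         10
1     Nora       3         15
2      Max       4         20
3      Zoe       2         10
4    Quinn       2         10
5      Zoe       5         25
6      Max       2         10
7      Max       5         25
group by customer, sum of rating_x5:
customer
Max      55
Nora     15
Quinn    20
Zoe      35
Name: rating_x5, dtype: int64
reset_index():
  customer  rating_x5
0      Max         55
1     Nora         15
2    Quinn         20
3      Zoe         35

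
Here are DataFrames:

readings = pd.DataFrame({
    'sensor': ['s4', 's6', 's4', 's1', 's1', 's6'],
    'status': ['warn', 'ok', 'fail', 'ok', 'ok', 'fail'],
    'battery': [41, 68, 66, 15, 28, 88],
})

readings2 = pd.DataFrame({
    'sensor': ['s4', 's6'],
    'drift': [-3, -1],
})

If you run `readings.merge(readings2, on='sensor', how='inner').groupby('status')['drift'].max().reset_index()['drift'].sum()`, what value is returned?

-5

merge on 'sensor' (how='inner') → 4 rows:
  sensor status  battery  drift
0     s4   warn       41     -3
1     s6     ok       68     -1
2     s4   fail       66     -3
3     s6   fail       88     -1
group by status, max of drift:
status
fail   -1
ok     -1
warn   -3
Name: drift, dtype: int64
reset_index():
  status  drift
0   fail     -1
1     ok     -1
2   warn     -3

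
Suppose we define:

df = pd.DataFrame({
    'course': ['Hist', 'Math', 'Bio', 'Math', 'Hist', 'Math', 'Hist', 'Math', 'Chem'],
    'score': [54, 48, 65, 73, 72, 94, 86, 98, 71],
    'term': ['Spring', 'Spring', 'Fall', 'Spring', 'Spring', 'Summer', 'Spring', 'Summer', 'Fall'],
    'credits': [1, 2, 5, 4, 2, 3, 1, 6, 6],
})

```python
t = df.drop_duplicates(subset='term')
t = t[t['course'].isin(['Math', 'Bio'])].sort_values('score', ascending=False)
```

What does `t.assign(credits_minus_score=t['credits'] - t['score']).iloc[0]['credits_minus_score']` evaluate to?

-91

drop duplicate term (keep=first):
  course  score    term  credits
0   Hist     54  Spring        1
2    Bio     65    Fall        5
5   Math     94  Summer        3
filter rows where course in ['Math', 'Bio']:
  course  score    term  credits
2    Bio     65    Fall        5
5   Math     94  Summer        3
sort by score descending:
  course  score    term  credits
5   Math     94  Summer        3
2    Bio     65    Fall        5
add column credits_minus_score = t['credits'] - t['score']:
  course  score    term  credits  credits_minus_score
5   Math     94  Summer        3                  -91
2    Bio     65    Fall        5                  -60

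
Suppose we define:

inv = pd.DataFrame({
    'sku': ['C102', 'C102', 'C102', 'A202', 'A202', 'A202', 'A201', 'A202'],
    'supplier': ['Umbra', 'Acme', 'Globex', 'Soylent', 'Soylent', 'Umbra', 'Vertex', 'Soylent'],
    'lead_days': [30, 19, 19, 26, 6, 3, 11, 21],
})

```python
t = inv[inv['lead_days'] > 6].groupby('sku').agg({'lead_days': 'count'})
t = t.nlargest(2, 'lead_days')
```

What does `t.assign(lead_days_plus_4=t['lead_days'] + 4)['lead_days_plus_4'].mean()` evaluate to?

filter rows where lead_days > 6:
    sku supplier  lead_days
0  C102    Umbra         30
1  C102     Acme         19
2  C102   Globex         19
3  A202  Soylent         26
6  A201   Vertex         11
7  A202  Soylent         21
group by sku, count of lead_days:
      lead_days
sku            
A201          1
A202          2
C102          3
take 2 rows with largest lead_days:
      lead_days
sku            
C102          3
A202          2
add column lead_days_plus_4 = t['lead_days'] + 4:
      lead_days  lead_days_plus_4
sku                              
C102          3                 7
A202          2                 6
Finally, mean of column 'lead_days_plus_4' = 6.5.

6.5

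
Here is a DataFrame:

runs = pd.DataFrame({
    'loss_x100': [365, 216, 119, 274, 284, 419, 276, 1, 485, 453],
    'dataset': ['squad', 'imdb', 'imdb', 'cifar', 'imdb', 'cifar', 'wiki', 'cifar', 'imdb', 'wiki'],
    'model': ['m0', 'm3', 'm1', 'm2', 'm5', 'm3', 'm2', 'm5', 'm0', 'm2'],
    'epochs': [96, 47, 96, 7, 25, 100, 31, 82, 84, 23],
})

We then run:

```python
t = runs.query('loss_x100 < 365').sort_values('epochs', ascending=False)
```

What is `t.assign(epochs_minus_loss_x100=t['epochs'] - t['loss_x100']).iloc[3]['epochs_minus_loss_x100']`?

filter rows where loss_x100 < 365:
   loss_x100 dataset model  epochs
1        216    imdb    m3      47
2        119    imdb    m1      96
3        274   cifar    m2       7
4        284    imdb    m5      25
6        276    wiki    m2      31
7          1   cifar    m5      82
sort by epochs descending:
   loss_x100 dataset model  epochs
2        119    imdb    m1      96
7          1   cifar    m5      82
1        216    imdb    m3      47
6        276    wiki    m2      31
4        284    imdb    m5      25
3        274   cifar    m2       7
add column epochs_minus_loss_x100 = t['epochs'] - t['loss_x100']:
   loss_x100 dataset model  epochs  epochs_minus_loss_x100
2        119    imdb    m1      96                     -23
7          1   cifar    m5      82                      81
1        216    imdb    m3      47                    -169
6        276    wiki    m2      31                    -245
4        284    imdb    m5      25                    -259
3        274   cifar    m2       7                    -267

-245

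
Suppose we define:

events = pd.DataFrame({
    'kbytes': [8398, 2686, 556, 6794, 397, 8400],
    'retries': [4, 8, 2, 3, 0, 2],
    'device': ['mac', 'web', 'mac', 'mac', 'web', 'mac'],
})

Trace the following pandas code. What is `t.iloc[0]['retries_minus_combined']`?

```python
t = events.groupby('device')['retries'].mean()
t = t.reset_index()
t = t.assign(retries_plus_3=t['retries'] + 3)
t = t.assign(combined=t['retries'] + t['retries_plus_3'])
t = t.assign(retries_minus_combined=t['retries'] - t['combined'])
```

-5.75

group by device, mean of retries:
device
mac    2.75
web    4.00
Name: retries, dtype: float64
reset_index():
  device  retries
0    mac     2.75
1    web     4.00
add column retries_plus_3 = t['retries'] + 3:
  device  retries  retries_plus_3
0    mac     2.75            5.75
1    web     4.00            7.00
add column combined = t['retries'] + t['retries_plus_3']:
  device  retries  retries_plus_3  combined
0    mac     2.75            5.75       8.5
1    web     4.00            7.00      11.0
add column retries_minus_combined = t['retries'] - t['combined']:
  device  retries  retries_plus_3  combined  retries_minus_combined
0    mac     2.75            5.75       8.5                   -5.75
1    web     4.00            7.00      11.0                   -7.00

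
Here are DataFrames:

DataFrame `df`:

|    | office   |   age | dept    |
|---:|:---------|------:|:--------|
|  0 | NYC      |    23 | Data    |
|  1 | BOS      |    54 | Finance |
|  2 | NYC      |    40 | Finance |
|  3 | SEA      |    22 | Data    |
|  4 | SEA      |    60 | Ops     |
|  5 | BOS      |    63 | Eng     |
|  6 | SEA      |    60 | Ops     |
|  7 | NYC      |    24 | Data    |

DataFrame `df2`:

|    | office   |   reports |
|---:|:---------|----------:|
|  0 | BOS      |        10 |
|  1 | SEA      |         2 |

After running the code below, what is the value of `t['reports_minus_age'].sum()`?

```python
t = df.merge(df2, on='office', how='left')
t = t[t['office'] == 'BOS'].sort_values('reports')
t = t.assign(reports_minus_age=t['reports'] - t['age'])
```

-97.0

merge on 'office' (how='left') → 8 rows:
  office  age     dept  reports
0    NYC   23     Data      NaN
1    BOS   54  Finance     10.0
2    NYC   40  Finance      NaN
3    SEA   22     Data      2.0
4    SEA   60      Ops      2.0
5    BOS   63      Eng     10.0
6    SEA   60      Ops      2.0
7    NYC   24     Data      NaN
filter rows where office == 'BOS':
  office  age     dept  reports
1    BOS   54  Finance     10.0
5    BOS   63      Eng     10.0
sort by reports:
  office  age     dept  reports
1    BOS   54  Finance     10.0
5    BOS   63      Eng     10.0
add column reports_minus_age = t['reports'] - t['age']:
  office  age     dept  reports  reports_minus_age
1    BOS   54  Finance     10.0              -44.0
5    BOS   63      Eng     10.0              -53.0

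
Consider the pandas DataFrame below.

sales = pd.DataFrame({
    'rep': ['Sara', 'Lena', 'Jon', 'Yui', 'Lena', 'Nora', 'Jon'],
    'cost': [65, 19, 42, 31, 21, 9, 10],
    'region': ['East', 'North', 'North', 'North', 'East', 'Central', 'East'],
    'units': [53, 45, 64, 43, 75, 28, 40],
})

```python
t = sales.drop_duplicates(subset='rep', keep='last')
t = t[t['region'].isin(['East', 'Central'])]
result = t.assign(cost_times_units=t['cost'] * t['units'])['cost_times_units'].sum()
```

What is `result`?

drop duplicate rep (keep=last):
    rep  cost   region  units
0  Sara    65     East     53
3   Yui    31    North     43
4  Lena    21     East     75
5  Nora     9  Central     28
6   Jon    10     East     40
filter rows where region in ['East', 'Central']:
    rep  cost   region  units
0  Sara    65     East     53
4  Lena    21     East     75
5  Nora     9  Central     28
6   Jon    10     East     40
add column cost_times_units = t['cost'] * t['units']:
    rep  cost   region  units  cost_times_units
0  Sara    65     East     53              3445
4  Lena    21     East     75              1575
5  Nora     9  Central     28               252
6   Jon    10     East     40               400
The sum of column 'cost_times_units' is 5672.

5672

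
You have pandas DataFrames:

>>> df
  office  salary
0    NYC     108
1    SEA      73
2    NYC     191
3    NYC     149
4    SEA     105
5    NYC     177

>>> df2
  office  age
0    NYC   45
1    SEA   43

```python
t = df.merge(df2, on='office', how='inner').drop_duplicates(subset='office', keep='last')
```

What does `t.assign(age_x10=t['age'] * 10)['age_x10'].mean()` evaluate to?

merge on 'office' (how='inner') → 6 rows:
  office  salary  age
0    NYC     108   45
1    SEA      73   43
2    NYC     191   45
3    NYC     149   45
4    SEA     105   43
5    NYC     177   45
drop duplicate office (keep=last):
  office  salary  age
4    SEA     105   43
5    NYC     177   45
add column age_x10 = t['age'] * 10:
  office  salary  age  age_x10
4    SEA     105   43      430
5    NYC     177   45      450

440.0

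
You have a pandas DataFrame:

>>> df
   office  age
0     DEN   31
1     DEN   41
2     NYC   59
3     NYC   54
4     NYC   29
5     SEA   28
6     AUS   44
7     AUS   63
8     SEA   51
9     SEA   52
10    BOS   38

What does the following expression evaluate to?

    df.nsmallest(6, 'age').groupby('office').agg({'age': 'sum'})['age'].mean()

42.2

take 6 rows with smallest age:
   office  age
5     SEA   28
4     NYC   29
0     DEN   31
10    BOS   38
1     DEN   41
6     AUS   44
group by office, sum of age:
        age
office     
AUS      44
BOS      38
DEN      72
NYC      29
SEA      28
mean of column 'age' → 42.2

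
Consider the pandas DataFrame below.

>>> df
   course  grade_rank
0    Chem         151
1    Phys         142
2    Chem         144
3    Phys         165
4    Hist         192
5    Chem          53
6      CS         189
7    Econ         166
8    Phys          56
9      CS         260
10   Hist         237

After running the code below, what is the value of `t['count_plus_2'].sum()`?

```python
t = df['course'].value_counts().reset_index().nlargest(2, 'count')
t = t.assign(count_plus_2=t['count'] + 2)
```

10

value_counts of course:
course
Chem    3
Phys    3
Hist    2
CS      2
Econ    1
Name: count, dtype: int64
reset_index():
  course  count
0   Chem      3
1   Phys      3
2   Hist      2
3     CS      2
4   Econ      1
take 2 rows with largest count:
  course  count
0   Chem      3
1   Phys      3
add column count_plus_2 = t['count'] + 2:
  course  count  count_plus_2
0   Chem      3             5
1   Phys      3             5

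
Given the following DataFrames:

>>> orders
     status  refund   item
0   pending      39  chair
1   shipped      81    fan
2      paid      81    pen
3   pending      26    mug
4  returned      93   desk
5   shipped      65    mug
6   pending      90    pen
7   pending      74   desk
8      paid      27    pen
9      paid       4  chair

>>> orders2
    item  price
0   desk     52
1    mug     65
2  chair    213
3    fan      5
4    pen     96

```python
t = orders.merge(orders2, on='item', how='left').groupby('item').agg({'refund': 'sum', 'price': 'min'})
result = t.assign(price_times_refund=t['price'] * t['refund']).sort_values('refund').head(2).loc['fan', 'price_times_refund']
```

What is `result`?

405

merge on 'item' (how='left') → 10 rows:
     status  refund   item  price
0   pending      39  chair    213
1   shipped      81    fan      5
2      paid      81    pen     96
3   pending      26    mug     65
4  returned      93   desk     52
5   shipped      65    mug     65
6   pending      90    pen     96
7   pending      74   desk     52
8      paid      27    pen     96
9      paid       4  chair    213
group by item: sum(refund), min(price):
       refund  price
item                
chair      43    213
desk      167     52
fan        81      5
mug        91     65
pen       198     96
add column price_times_refund = t['price'] * t['refund']:
       refund  price  price_times_refund
item                                    
chair      43    213                9159
desk      167     52                8684
fan        81      5                 405
mug        91     65                5915
pen       198     96               19008
sort by refund:
       refund  price  price_times_refund
item                                    
chair      43    213                9159
fan        81      5                 405
mug        91     65                5915
desk      167     52                8684
pen       198     96               19008
take first 2 rows:
       refund  price  price_times_refund
item                                    
chair      43    213                9159
fan        81      5                 405
Reading off the value at row 'fan', column 'price_times_refund', we get 405.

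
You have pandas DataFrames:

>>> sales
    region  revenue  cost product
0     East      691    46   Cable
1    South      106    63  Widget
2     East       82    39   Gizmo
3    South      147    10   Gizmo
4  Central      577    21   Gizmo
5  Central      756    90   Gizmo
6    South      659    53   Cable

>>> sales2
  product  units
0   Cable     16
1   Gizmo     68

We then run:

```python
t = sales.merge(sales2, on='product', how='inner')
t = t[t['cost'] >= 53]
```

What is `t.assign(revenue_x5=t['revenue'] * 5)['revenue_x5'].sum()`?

7075

merge on 'product' (how='inner') → 6 rows:
    region  revenue  cost product  units
0     East      691    46   Cable     16
1     East       82    39   Gizmo     68
2    South      147    10   Gizmo     68
3  Central      577    21   Gizmo     68
4  Central      756    90   Gizmo     68
5    South      659    53   Cable     16
filter rows where cost >= 53:
    region  revenue  cost product  units
4  Central      756    90   Gizmo     68
5    South      659    53   Cable     16
add column revenue_x5 = t['revenue'] * 5:
    region  revenue  cost product  units  revenue_x5
4  Central      756    90   Gizmo     68        3780
5    South      659    53   Cable     16        3295
Reading off the sum of column 'revenue_x5', we get 7075.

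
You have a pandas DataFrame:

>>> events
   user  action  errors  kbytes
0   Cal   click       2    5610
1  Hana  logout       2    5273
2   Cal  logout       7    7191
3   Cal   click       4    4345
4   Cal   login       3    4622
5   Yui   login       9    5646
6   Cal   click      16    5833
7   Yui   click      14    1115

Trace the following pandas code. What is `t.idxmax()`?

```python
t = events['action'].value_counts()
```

click

value_counts of action:
action
click     4
logout    2
login     2
Name: count, dtype: int64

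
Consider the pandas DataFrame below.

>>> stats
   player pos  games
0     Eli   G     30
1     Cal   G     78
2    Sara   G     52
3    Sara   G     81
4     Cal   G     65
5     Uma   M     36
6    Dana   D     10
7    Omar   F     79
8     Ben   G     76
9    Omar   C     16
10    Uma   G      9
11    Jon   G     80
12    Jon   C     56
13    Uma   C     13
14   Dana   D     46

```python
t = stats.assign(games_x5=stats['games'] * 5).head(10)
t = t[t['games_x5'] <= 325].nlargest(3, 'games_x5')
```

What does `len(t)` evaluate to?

3

add column games_x5 = stats['games'] * 5:
   player pos  games  games_x5
0     Eli   G     30       150
1     Cal   G     78       390
2    Sara   G     52       260
3    Sara   G     81       405
4     Cal   G     65       325
5     Uma   M     36       180
6    Dana   D     10        50
7    Omar   F     79       395
8     Ben   G     76       380
9    Omar   C     16        80
10    Uma   G      9        45
11    Jon   G     80       400
12    Jon   C     56       280
13    Uma   C     13        65
14   Dana   D     46       230
take first 10 rows:
  player pos  games  games_x5
0    Eli   G     30       150
1    Cal   G     78       390
2   Sara   G     52       260
3   Sara   G     81       405
4    Cal   G     65       325
5    Uma   M     36       180
6   Dana   D     10        50
7   Omar   F     79       395
8    Ben   G     76       380
9   Omar   C     16        80
filter rows where games_x5 <= 325:
  player pos  games  games_x5
0    Eli   G     30       150
2   Sara   G     52       260
4    Cal   G     65       325
5    Uma   M     36       180
6   Dana   D     10        50
9   Omar   C     16        80
take 3 rows with largest games_x5:
  player pos  games  games_x5
4    Cal   G     65       325
2   Sara   G     52       260
5    Uma   M     36       180
So result = 3.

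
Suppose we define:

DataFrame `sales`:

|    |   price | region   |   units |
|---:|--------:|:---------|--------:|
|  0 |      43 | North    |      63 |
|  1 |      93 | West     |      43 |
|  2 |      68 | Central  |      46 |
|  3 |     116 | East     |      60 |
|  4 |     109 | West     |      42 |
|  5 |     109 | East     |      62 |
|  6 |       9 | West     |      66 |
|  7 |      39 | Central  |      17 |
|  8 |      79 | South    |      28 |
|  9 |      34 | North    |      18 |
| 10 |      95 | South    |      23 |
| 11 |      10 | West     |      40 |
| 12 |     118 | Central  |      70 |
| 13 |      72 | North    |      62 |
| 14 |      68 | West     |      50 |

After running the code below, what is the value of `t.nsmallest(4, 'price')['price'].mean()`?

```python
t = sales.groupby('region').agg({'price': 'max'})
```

98.0

group by region, max of price:
         price
region        
Central    118
East       116
North       72
South       95
West       109
take 4 rows with smallest price:
        price
region       
North      72
South      95
West      109
East      116
Reading off the mean of column 'price', we get 98.0.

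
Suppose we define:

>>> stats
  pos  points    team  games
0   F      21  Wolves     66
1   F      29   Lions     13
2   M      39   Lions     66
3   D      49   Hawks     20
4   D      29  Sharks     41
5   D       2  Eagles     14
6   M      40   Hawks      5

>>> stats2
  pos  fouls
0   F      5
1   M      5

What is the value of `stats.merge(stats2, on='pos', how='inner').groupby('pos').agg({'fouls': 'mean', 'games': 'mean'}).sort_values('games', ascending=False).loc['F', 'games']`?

merge on 'pos' (how='inner') → 4 rows:
  pos  points    team  games  fouls
0   F      21  Wolves     66      5
1   F      29   Lions     13      5
2   M      39   Lions     66      5
3   M      40   Hawks      5      5
group by pos: mean(fouls), mean(games):
     fouls  games
pos              
F      5.0   39.5
M      5.0   35.5
sort by games descending:
     fouls  games
pos              
F      5.0   39.5
M      5.0   35.5
So loc['F', 'games'] = 39.5.

39.5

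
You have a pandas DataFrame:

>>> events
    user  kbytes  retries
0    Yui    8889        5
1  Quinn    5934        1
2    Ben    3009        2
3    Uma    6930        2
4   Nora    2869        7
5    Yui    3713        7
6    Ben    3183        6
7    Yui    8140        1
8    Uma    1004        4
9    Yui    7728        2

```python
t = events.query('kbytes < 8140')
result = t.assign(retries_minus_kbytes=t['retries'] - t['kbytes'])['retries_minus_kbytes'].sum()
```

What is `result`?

filter rows where kbytes < 8140:
    user  kbytes  retries
1  Quinn    5934        1
2    Ben    3009        2
3    Uma    6930        2
4   Nora    2869        7
5    Yui    3713        7
6    Ben    3183        6
8    Uma    1004        4
9    Yui    7728        2
add column retries_minus_kbytes = t['retries'] - t['kbytes']:
    user  kbytes  retries  retries_minus_kbytes
1  Quinn    5934        1                 -5933
2    Ben    3009        2                 -3007
3    Uma    6930        2                 -6928
4   Nora    2869        7                 -2862
5    Yui    3713        7                 -3706
6    Ben    3183        6                 -3177
8    Uma    1004        4                 -1000
9    Yui    7728        2                 -7726

-34339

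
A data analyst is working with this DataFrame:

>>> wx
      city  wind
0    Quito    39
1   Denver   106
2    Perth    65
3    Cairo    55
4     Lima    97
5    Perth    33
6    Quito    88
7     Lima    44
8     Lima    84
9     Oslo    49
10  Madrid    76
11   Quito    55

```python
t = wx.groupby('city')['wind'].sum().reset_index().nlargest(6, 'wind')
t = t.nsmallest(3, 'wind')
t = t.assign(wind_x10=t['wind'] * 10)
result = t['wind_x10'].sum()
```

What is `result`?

2290

group by city, sum of wind:
city
Cairo      55
Denver    106
Lima      225
Madrid     76
Oslo       49
Perth      98
Quito     182
Name: wind, dtype: int64
reset_index():
     city  wind
0   Cairo    55
1  Denver   106
2    Lima   225
3  Madrid    76
4    Oslo    49
5   Perth    98
6   Quito   182
take 6 rows with largest wind:
     city  wind
2    Lima   225
6   Quito   182
1  Denver   106
5   Perth    98
3  Madrid    76
0   Cairo    55
take 3 rows with smallest wind:
     city  wind
0   Cairo    55
3  Madrid    76
5   Perth    98
add column wind_x10 = t['wind'] * 10:
     city  wind  wind_x10
0   Cairo    55       550
3  Madrid    76       760
5   Perth    98       980
The sum of column 'wind_x10' is 2290.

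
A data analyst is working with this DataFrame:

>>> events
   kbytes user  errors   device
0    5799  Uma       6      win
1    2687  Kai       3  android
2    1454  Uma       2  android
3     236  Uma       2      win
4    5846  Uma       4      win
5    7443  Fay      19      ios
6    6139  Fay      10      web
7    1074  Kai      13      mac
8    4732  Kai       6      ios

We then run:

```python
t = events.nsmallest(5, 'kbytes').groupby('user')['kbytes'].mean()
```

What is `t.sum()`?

take 5 rows with smallest kbytes:
   kbytes user  errors   device
3     236  Uma       2      win
7    1074  Kai      13      mac
2    1454  Uma       2  android
1    2687  Kai       3  android
8    4732  Kai       6      ios
group by user, mean of kbytes:
user
Kai    2831.0
Uma     845.0
Name: kbytes, dtype: float64
Hence 3676.0.

3676.0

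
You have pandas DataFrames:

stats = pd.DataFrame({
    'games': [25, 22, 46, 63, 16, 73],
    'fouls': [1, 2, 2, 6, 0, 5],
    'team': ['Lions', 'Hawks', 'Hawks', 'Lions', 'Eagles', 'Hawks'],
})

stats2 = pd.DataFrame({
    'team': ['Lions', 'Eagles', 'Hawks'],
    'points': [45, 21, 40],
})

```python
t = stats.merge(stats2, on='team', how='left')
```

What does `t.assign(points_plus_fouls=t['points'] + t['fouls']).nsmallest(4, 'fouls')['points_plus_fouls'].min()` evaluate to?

21

merge on 'team' (how='left') → 6 rows:
   games  fouls    team  points
0     25      1   Lions      45
1     22      2   Hawks      40
2     46      2   Hawks      40
3     63      6   Lions      45
4     16      0  Eagles      21
5     73      5   Hawks      40
add column points_plus_fouls = t['points'] + t['fouls']:
   games  fouls    team  points  points_plus_fouls
0     25      1   Lions      45                 46
1     22      2   Hawks      40                 42
2     46      2   Hawks      40                 42
3     63      6   Lions      45                 51
4     16      0  Eagles      21                 21
5     73      5   Hawks      40                 45
take 4 rows with smallest fouls:
   games  fouls    team  points  points_plus_fouls
4     16      0  Eagles      21                 21
0     25      1   Lions      45                 46
1     22      2   Hawks      40                 42
2     46      2   Hawks      40                 42
So min() = 21.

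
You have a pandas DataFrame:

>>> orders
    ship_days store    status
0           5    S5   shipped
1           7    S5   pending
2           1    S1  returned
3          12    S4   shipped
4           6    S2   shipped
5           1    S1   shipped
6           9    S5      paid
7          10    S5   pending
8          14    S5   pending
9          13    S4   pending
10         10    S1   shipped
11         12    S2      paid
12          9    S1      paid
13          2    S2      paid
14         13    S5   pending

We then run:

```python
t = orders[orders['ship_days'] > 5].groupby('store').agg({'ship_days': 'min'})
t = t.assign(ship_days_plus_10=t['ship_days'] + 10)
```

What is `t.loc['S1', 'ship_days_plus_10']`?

19

filter rows where ship_days > 5:
    ship_days store   status
1           7    S5  pending
3          12    S4  shipped
4           6    S2  shipped
6           9    S5     paid
7          10    S5  pending
8          14    S5  pending
9          13    S4  pending
10         10    S1  shipped
11         12    S2     paid
12          9    S1     paid
14         13    S5  pending
group by store, min of ship_days:
       ship_days
store           
S1             9
S2             6
S4            12
S5             7
add column ship_days_plus_10 = t['ship_days'] + 10:
       ship_days  ship_days_plus_10
store                              
S1             9                 19
S2             6                 16
S4            12                 22
S5             7                 17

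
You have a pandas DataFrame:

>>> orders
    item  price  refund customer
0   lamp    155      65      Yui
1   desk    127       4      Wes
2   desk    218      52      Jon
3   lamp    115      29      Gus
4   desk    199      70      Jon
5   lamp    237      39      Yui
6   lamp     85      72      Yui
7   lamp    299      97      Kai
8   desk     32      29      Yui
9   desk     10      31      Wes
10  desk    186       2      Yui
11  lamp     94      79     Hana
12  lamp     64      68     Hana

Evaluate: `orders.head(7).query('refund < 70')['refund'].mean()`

take first 7 rows:
   item  price  refund customer
0  lamp    155      65      Yui
1  desk    127       4      Wes
2  desk    218      52      Jon
3  lamp    115      29      Gus
4  desk    199      70      Jon
5  lamp    237      39      Yui
6  lamp     85      72      Yui
filter rows where refund < 70:
   item  price  refund customer
0  lamp    155      65      Yui
1  desk    127       4      Wes
2  desk    218      52      Jon
3  lamp    115      29      Gus
5  lamp    237      39      Yui

37.8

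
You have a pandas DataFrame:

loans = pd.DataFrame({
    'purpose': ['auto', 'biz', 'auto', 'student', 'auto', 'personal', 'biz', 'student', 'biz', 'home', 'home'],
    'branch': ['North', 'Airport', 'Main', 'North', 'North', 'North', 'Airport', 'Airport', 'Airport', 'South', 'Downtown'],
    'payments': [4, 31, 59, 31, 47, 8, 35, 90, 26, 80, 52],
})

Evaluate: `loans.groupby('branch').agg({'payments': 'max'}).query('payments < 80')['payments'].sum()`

158

group by branch, max of payments:
          payments
branch            
Airport         90
Downtown        52
Main            59
North           47
South           80
filter rows where payments < 80:
          payments
branch            
Downtown        52
Main            59
North           47
Then the sum of column 'payments': 158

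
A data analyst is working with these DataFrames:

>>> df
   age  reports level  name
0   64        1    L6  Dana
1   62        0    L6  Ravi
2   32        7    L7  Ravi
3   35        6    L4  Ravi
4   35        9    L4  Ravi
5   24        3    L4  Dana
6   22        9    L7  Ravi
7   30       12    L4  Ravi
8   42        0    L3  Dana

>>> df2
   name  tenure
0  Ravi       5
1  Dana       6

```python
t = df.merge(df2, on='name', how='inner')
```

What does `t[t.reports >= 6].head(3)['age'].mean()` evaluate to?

merge on 'name' (how='inner') → 9 rows:
   age  reports level  name  tenure
0   64        1    L6  Dana       6
1   62        0    L6  Ravi       5
2   32        7    L7  Ravi       5
3   35        6    L4  Ravi       5
4   35        9    L4  Ravi       5
5   24        3    L4  Dana       6
6   22        9    L7  Ravi       5
7   30       12    L4  Ravi       5
8   42        0    L3  Dana       6
filter rows where reports >= 6:
   age  reports level  name  tenure
2   32        7    L7  Ravi       5
3   35        6    L4  Ravi       5
4   35        9    L4  Ravi       5
6   22        9    L7  Ravi       5
7   30       12    L4  Ravi       5
take first 3 rows:
   age  reports level  name  tenure
2   32        7    L7  Ravi       5
3   35        6    L4  Ravi       5
4   35        9    L4  Ravi       5

34.0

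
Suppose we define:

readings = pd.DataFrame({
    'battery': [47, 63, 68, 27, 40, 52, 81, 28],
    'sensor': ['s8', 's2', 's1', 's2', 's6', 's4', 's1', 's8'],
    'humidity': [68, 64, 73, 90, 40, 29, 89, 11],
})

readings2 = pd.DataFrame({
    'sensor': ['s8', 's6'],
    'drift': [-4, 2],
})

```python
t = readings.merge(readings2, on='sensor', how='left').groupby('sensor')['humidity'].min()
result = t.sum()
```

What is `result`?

217

merge on 'sensor' (how='left') → 8 rows:
   battery sensor  humidity  drift
0       47     s8        68   -4.0
1       63     s2        64    NaN
2       68     s1        73    NaN
3       27     s2        90    NaN
4       40     s6        40    2.0
5       52     s4        29    NaN
6       81     s1        89    NaN
7       28     s8        11   -4.0
group by sensor, min of humidity:
sensor
s1    73
s2    64
s4    29
s6    40
s8    11
Name: humidity, dtype: int64
Then the sum of the resulting series: 217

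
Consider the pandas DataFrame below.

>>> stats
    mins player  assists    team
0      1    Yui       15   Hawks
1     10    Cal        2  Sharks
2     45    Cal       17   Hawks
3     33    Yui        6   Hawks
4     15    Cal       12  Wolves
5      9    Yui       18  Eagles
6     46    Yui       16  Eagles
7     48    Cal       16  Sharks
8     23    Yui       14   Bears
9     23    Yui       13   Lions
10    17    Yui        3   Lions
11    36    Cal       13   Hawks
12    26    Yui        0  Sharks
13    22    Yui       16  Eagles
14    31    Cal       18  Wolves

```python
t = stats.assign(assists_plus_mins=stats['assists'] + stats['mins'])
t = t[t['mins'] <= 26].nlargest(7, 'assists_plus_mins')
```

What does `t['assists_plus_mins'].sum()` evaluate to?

add column assists_plus_mins = stats['assists'] + stats['mins']:
    mins player  assists    team  assists_plus_mins
0      1    Yui       15   Hawks                 16
1     10    Cal        2  Sharks                 12
2     45    Cal       17   Hawks                 62
3     33    Yui        6   Hawks                 39
4     15    Cal       12  Wolves                 27
5      9    Yui       18  Eagles                 27
6     46    Yui       16  Eagles                 62
7     48    Cal       16  Sharks                 64
8     23    Yui       14   Bears                 37
9     23    Yui       13   Lions                 36
10    17    Yui        3   Lions                 20
11    36    Cal       13   Hawks                 49
12    26    Yui        0  Sharks                 26
13    22    Yui       16  Eagles                 38
14    31    Cal       18  Wolves                 49
filter rows where mins <= 26:
    mins player  assists    team  assists_plus_mins
0      1    Yui       15   Hawks                 16
1     10    Cal        2  Sharks                 12
4     15    Cal       12  Wolves                 27
5      9    Yui       18  Eagles                 27
8     23    Yui       14   Bears                 37
9     23    Yui       13   Lions                 36
10    17    Yui        3   Lions                 20
12    26    Yui        0  Sharks                 26
13    22    Yui       16  Eagles                 38
take 7 rows with largest assists_plus_mins:
    mins player  assists    team  assists_plus_mins
13    22    Yui       16  Eagles                 38
8     23    Yui       14   Bears                 37
9     23    Yui       13   Lions                 36
4     15    Cal       12  Wolves                 27
5      9    Yui       18  Eagles                 27
12    26    Yui        0  Sharks                 26
10    17    Yui        3   Lions                 20

211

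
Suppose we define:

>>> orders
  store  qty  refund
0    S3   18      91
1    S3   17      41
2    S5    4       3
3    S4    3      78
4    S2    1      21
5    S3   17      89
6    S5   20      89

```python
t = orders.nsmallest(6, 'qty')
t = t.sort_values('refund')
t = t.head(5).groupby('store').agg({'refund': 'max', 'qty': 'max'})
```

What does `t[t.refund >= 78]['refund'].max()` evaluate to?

take 6 rows with smallest qty:
  store  qty  refund
4    S2    1      21
3    S4    3      78
2    S5    4       3
1    S3   17      41
5    S3   17      89
0    S3   18      91
sort by refund:
  store  qty  refund
2    S5    4       3
4    S2    1      21
1    S3   17      41
3    S4    3      78
5    S3   17      89
0    S3   18      91
take first 5 rows:
  store  qty  refund
2    S5    4       3
4    S2    1      21
1    S3   17      41
3    S4    3      78
5    S3   17      89
group by store: max(refund), max(qty):
       refund  qty
store             
S2         21    1
S3         89   17
S4         78    3
S5          3    4
filter rows where refund >= 78:
       refund  qty
store             
S3         89   17
S4         78    3
So max() = 89.

89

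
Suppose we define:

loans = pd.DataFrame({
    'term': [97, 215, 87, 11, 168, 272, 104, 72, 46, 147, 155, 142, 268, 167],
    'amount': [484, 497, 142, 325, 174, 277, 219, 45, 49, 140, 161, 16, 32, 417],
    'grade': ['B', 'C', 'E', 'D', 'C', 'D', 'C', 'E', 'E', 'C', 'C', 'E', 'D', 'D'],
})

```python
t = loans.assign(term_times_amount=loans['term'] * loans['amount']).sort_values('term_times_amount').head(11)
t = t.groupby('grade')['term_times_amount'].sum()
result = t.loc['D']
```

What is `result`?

add column term_times_amount = loans['term'] * loans['amount']:
    term  amount grade  term_times_amount
0     97     484     B              46948
1    215     497     C             106855
2     87     142     E              12354
3     11     325     D               3575
4    168     174     C              29232
5    272     277     D              75344
6    104     219     C              22776
7     72      45     E               3240
8     46      49     E               2254
9    147     140     C              20580
10   155     161     C              24955
11   142      16     E               2272
12   268      32     D               8576
13   167     417     D              69639
sort by term_times_amount:
    term  amount grade  term_times_amount
8     46      49     E               2254
11   142      16     E               2272
7     72      45     E               3240
3     11     325     D               3575
12   268      32     D               8576
2     87     142     E              12354
9    147     140     C              20580
6    104     219     C              22776
10   155     161     C              24955
4    168     174     C              29232
0     97     484     B              46948
13   167     417     D              69639
5    272     277     D              75344
1    215     497     C             106855
take first 11 rows:
    term  amount grade  term_times_amount
8     46      49     E               2254
11   142      16     E               2272
7     72      45     E               3240
3     11     325     D               3575
12   268      32     D               8576
2     87     142     E              12354
9    147     140     C              20580
6    104     219     C              22776
10   155     161     C              24955
4    168     174     C              29232
0     97     484     B              46948
group by grade, sum of term_times_amount:
grade
B    46948
C    97543
D    12151
E    20120
Name: term_times_amount, dtype: int64
Hence 12151.

12151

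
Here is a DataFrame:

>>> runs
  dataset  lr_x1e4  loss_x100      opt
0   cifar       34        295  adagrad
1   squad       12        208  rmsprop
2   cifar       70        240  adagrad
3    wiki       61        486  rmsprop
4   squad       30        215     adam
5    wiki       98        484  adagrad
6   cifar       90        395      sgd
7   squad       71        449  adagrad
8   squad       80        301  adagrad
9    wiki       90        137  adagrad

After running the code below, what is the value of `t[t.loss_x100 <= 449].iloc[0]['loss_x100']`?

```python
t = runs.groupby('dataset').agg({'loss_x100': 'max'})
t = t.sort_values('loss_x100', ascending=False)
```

group by dataset, max of loss_x100:
         loss_x100
dataset           
cifar          395
squad          449
wiki           486
sort by loss_x100 descending:
         loss_x100
dataset           
wiki           486
squad          449
cifar          395
filter rows where loss_x100 <= 449:
         loss_x100
dataset           
squad          449
cifar          395
Reading off the value at position 0, column 'loss_x100', we get 449.

449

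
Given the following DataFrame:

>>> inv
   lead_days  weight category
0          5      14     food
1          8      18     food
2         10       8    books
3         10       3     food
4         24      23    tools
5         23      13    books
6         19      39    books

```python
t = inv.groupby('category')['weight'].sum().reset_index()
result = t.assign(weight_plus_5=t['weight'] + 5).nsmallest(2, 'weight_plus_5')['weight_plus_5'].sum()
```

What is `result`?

68

group by category, sum of weight:
category
books    60
food     35
tools    23
Name: weight, dtype: int64
reset_index():
  category  weight
0    books      60
1     food      35
2    tools      23
add column weight_plus_5 = t['weight'] + 5:
  category  weight  weight_plus_5
0    books      60             65
1     food      35             40
2    tools      23             28
take 2 rows with smallest weight_plus_5:
  category  weight  weight_plus_5
2    tools      23             28
1     food      35             40
The sum of column 'weight_plus_5' is 68.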